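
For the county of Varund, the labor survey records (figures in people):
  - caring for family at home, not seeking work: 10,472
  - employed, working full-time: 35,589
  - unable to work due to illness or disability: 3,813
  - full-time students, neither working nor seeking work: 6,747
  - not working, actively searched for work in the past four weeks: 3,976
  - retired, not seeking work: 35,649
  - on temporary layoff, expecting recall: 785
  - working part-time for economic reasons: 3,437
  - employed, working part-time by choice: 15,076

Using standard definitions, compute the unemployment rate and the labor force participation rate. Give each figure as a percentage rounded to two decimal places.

Employed = 35,589 + 3,437 + 15,076 = 54,102 (anyone who worked, including part-time for economic reasons, counts as employed).
Unemployed = 3,976 + 785 = 4,761 (jobless and actively searching, or on temporary layoff).
Labor force = 54,102 + 4,761 = 58,863.
Not in labor force = 10,472 + 3,813 + 6,747 + 35,649 = 56,681 (those not working and not actively searching are outside the labor force).
Civilian working-age population = 58,863 + 56,681 = 115,544.
Unemployment rate = 4,761 / 58,863 = 8.09%.
Labor force participation rate = 58,863 / 115,544 = 50.94%.

Unemployment rate ≈ 8.09%; labor force participation rate ≈ 50.94%.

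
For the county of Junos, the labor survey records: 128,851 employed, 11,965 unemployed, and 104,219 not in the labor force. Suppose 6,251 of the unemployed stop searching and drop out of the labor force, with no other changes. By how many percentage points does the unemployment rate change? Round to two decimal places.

Initially, labor force = 128,851 + 11,965 = 140,816, so u = 11,965/140,816 = 8.50%.
After the change, unemployed and labor force both fall by 6,251 → E = 128,851, U = 5,714, labor force = 134,565.
New unemployment rate = 5,714 / 134,565 = 4.25%.
Change = 4.25% − 8.50% = −4.25 percentage points.

The unemployment rate changes by −4.25 percentage points.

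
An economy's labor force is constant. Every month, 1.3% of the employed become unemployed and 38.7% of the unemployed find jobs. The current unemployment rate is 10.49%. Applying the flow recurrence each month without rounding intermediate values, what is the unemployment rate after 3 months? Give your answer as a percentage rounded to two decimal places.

Unemployment rate after three months ≈ 4.81%.

With a fixed labor force, u_{t+1} = u_t + s·(1−u_t) − f·u_t = u_t·(1−s−f) + s.
Here 1−s−f = 0.600 and s = 0.013.
u_1 = 0.104900 × 0.600 + 0.013 = 0.075940.
u_2 = 0.075940 × 0.600 + 0.013 = 0.058564.
u_3 = 0.058564 × 0.600 + 0.013 = 0.048138.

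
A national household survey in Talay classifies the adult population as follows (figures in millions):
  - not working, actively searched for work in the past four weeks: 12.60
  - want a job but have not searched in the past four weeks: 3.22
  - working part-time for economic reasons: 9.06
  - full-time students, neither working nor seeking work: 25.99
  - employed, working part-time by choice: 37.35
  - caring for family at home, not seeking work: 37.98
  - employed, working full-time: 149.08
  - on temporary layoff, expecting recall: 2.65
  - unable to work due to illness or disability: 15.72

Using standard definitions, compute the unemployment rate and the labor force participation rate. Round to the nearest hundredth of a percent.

Employed = 9.06 + 37.35 + 149.08 = 195.49 million (anyone who worked, including part-time for economic reasons, counts as employed).
Unemployed = 12.60 + 2.65 = 15.25 million (jobless and actively searching, or on temporary layoff).
Labor force = 195.49 + 15.25 = 210.74 million.
Not in labor force = 3.22 + 25.99 + 37.98 + 15.72 = 82.91 million (those not working and not actively searching are outside the labor force — including those who want a job but have given up searching).
Civilian working-age population = 210.74 + 82.91 = 293.65 million.
Unemployment rate = 15.25 / 210.74 = 7.24%.
Labor force participation rate = 210.74 / 293.65 = 71.77%.

Unemployment rate ≈ 7.24%; labor force participation rate ≈ 71.77%.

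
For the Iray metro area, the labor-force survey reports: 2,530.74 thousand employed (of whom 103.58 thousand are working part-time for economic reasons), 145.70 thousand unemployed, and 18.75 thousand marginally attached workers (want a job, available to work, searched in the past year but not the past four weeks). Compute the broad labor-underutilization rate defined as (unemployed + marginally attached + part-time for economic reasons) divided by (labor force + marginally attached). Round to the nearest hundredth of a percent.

Broad underutilization rate ≈ 9.94%.

Labor force = 2,530.74 + 145.70 = 2,676.44 thousand.
Numerator = 145.70 + 18.75 + 103.58 = 268.03 thousand.
Denominator = 2,676.44 + 18.75 = 2,695.19 thousand.
Broad rate = 268.03 / 2,695.19 = 9.94%.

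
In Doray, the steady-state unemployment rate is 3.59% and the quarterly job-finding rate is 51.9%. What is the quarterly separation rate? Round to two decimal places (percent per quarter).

Separation rate ≈ 1.93% per quarter.

From u* = s/(s+f): s = u·f/(1−u).
s = 0.0359 × 51.9 / (1 − 0.0359) = 1.8632 / 0.9641 ≈ 1.93% per quarter.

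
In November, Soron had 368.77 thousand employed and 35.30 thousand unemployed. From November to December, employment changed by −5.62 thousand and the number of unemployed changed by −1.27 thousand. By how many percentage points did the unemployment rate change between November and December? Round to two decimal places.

The unemployment rate changed by −0.17 percentage points.

November: labor force = 368.77 + 35.30 = 404.07; u = 35.30/404.07 = 8.74%.
December: labor force = 363.15 + 34.03 = 397.18; u = 34.03/397.18 = 8.57%.
Change = 8.57% − 8.74% = −0.17 pp.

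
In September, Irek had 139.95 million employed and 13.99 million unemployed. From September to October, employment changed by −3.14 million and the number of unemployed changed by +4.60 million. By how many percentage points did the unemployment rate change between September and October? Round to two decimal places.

The unemployment rate changed by +2.87 percentage points.

September: labor force = 139.95 + 13.99 = 153.94; u = 13.99/153.94 = 9.09%.
October: labor force = 136.81 + 18.59 = 155.40; u = 18.59/155.40 = 11.96%.
Change = 11.96% − 9.09% = +2.87 pp.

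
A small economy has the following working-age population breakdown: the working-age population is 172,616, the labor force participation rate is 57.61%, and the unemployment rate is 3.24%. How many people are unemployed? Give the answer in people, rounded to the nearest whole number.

Labor force = 0.5761 × 172,616 = 99,444.
Unemployed = 0.0324 × 99,444 ≈ 3,222.

About 3,222 are unemployed.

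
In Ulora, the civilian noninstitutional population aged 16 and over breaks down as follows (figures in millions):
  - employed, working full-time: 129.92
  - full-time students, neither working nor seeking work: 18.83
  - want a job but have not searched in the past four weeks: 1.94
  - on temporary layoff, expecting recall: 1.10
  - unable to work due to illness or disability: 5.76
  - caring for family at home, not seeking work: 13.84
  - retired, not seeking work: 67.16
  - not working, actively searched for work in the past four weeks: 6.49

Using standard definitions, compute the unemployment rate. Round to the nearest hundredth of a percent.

Unemployment rate ≈ 5.52%.

Employed = 129.92 million.
Unemployed = 1.10 + 6.49 = 7.59 million (jobless and actively searching, or on temporary layoff).
Labor force = 129.92 + 7.59 = 137.51 million.
Unemployment rate = 7.59 / 137.51 = 5.52%.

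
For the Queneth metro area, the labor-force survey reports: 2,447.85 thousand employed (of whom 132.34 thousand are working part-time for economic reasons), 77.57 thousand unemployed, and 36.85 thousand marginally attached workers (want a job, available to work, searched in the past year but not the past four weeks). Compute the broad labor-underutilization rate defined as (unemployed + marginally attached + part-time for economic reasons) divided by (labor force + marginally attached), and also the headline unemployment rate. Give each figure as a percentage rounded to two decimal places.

Labor force = 2,447.85 + 77.57 = 2,525.42 thousand.
Numerator = 77.57 + 36.85 + 132.34 = 246.76 thousand.
Denominator = 2,525.42 + 36.85 = 2,562.27 thousand.
Broad rate = 246.76 / 2,562.27 = 9.63%.
Headline unemployment rate = 77.57 / 2,525.42 = 3.07%.

Broad underutilization rate ≈ 9.63%; headline unemployment rate ≈ 3.07%.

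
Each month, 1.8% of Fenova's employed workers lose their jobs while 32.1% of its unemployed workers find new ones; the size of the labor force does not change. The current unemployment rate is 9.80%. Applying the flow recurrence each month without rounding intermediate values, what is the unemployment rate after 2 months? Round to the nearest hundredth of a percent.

Unemployment rate after two months ≈ 7.27%.

With a fixed labor force, u_{t+1} = u_t + s·(1−u_t) − f·u_t = u_t·(1−s−f) + s.
Here 1−s−f = 0.661 and s = 0.018.
u_1 = 0.098000 × 0.661 + 0.018 = 0.082778.
u_2 = 0.082778 × 0.661 + 0.018 = 0.072716.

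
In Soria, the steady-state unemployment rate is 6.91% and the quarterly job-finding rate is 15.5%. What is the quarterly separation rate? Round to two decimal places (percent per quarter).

Separation rate ≈ 1.15% per quarter.

From u* = s/(s+f): s = u·f/(1−u).
s = 0.0691 × 15.5 / (1 − 0.0691) = 1.0710 / 0.9309 ≈ 1.15% per quarter.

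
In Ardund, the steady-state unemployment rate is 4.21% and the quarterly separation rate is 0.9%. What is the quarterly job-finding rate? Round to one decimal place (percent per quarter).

Job-finding rate ≈ 20.5% per quarter.

From u* = s/(s+f): f = s·(1−u)/u.
f = 0.9 × (1 − 0.0421) / 0.0421 = 0.8621 / 0.0421 ≈ 20.5% per quarter.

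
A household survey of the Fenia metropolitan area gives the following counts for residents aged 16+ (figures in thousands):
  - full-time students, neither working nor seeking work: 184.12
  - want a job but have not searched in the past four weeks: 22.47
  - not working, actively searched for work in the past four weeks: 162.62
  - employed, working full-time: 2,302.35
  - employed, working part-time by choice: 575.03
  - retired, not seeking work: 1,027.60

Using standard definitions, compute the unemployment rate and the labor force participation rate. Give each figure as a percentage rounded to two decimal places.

Unemployment rate ≈ 5.35%; labor force participation rate ≈ 71.12%.

Employed = 2,302.35 + 575.03 = 2,877.38 thousand.
Unemployed = 162.62 thousand.
Labor force = 2,877.38 + 162.62 = 3,040.00 thousand.
Not in labor force = 184.12 + 22.47 + 1,027.60 = 1,234.19 thousand (those not working and not actively searching are outside the labor force — including those who want a job but have given up searching).
Civilian working-age population = 3,040.00 + 1,234.19 = 4,274.19 thousand.
Unemployment rate = 162.62 / 3,040.00 = 5.35%.
Labor force participation rate = 3,040.00 / 4,274.19 = 71.12%.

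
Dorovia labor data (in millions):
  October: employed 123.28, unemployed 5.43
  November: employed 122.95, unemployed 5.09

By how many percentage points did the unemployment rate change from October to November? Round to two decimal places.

October: labor force = 123.28 + 5.43 = 128.71; u = 5.43/128.71 = 4.22%.
November: labor force = 122.95 + 5.09 = 128.04; u = 5.09/128.04 = 3.98%.
Change = 3.98% − 4.22% = −0.24 pp.

The unemployment rate changed by −0.24 percentage points.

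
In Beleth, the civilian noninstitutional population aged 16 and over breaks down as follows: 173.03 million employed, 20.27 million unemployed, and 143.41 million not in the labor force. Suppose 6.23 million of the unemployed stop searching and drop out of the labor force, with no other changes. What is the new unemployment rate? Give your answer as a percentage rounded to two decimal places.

Initially, labor force = 173.03 + 20.27 = 193.30 million, so u = 20.27/193.30 = 10.49%.
After the change, unemployed and labor force both fall by 6.23 → E = 173.03, U = 14.04, labor force = 187.07 million.
New unemployment rate = 14.04 / 187.07 = 7.51%.

New unemployment rate ≈ 7.51%.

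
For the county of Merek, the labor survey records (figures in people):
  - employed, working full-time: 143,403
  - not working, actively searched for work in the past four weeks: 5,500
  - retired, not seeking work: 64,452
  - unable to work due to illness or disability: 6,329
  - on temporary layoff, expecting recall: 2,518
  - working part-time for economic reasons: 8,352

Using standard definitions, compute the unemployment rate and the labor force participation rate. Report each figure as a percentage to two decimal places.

Employed = 143,403 + 8,352 = 151,755 (anyone who worked, including part-time for economic reasons, counts as employed).
Unemployed = 5,500 + 2,518 = 8,018 (jobless and actively searching, or on temporary layoff).
Labor force = 151,755 + 8,018 = 159,773.
Not in labor force = 64,452 + 6,329 = 70,781 (those not working and not actively searching are outside the labor force).
Civilian working-age population = 159,773 + 70,781 = 230,554.
Unemployment rate = 8,018 / 159,773 = 5.02%.
Labor force participation rate = 159,773 / 230,554 = 69.30%.

Unemployment rate ≈ 5.02%; labor force participation rate ≈ 69.30%.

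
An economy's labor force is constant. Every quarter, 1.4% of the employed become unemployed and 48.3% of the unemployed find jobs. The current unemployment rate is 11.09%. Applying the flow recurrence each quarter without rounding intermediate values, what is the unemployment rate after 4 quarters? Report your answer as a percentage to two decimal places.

Unemployment rate after four quarters ≈ 3.35%.

With a fixed labor force, u_{t+1} = u_t + s·(1−u_t) − f·u_t = u_t·(1−s−f) + s.
Here 1−s−f = 0.503 and s = 0.014.
u_1 = 0.110900 × 0.503 + 0.014 = 0.069783.
u_2 = 0.069783 × 0.503 + 0.014 = 0.049101.
u_3 = 0.049101 × 0.503 + 0.014 = 0.038698.
u_4 = 0.038698 × 0.503 + 0.014 = 0.033465.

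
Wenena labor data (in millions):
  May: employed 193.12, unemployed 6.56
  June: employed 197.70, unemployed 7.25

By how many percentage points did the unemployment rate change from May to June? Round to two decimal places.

May: labor force = 193.12 + 6.56 = 199.68; u = 6.56/199.68 = 3.29%.
June: labor force = 197.70 + 7.25 = 204.95; u = 7.25/204.95 = 3.54%.
Change = 3.54% − 3.29% = +0.25 pp.

The unemployment rate changed by +0.25 percentage points.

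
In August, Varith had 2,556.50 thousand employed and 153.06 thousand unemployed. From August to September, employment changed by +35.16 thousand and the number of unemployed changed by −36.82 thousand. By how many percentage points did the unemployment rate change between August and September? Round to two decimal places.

The unemployment rate changed by −1.36 percentage points.

August: labor force = 2,556.50 + 153.06 = 2,709.56; u = 153.06/2,709.56 = 5.65%.
September: labor force = 2,591.66 + 116.24 = 2,707.90; u = 116.24/2,707.90 = 4.29%.
Change = 4.29% − 5.65% = −1.36 pp.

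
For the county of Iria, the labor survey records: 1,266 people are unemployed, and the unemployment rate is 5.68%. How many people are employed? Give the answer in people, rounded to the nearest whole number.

Labor force = U / u = 1,266 / 0.0568 ≈ 22,289.
Employed = labor force − unemployed = 22,289 − 1,266 = 21,023.

About 21,023 are employed.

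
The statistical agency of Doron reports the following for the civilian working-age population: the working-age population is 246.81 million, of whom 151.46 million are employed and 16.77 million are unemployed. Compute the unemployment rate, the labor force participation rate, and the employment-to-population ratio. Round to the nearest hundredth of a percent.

Unemployment rate ≈ 9.97%; labor force participation rate ≈ 68.16%; employment-population ratio ≈ 61.37%.

Labor force = employed + unemployed = 151.46 + 16.77 = 168.23 million.
Unemployment rate = 16.77 / 168.23 = 9.97%.
Labor force participation rate = 168.23 / 246.81 = 68.16%.
Employment-population ratio = 151.46 / 246.81 = 61.37%.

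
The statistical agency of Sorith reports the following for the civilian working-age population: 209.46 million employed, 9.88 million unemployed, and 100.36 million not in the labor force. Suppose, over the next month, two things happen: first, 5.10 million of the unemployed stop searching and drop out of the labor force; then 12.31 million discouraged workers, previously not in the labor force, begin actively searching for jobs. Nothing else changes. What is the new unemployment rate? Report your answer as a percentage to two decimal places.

New unemployment rate ≈ 7.54%.

Initially, labor force = 209.46 + 9.88 = 219.34 million, so u = 9.88/219.34 = 4.50%.
After the first change, unemployed and labor force both fall by 5.10 → E = 209.46, U = 4.78, labor force = 214.24 million.
After the second change, unemployed and labor force both rise by 12.31 → E = 209.46, U = 17.09, labor force = 226.55 million.
New unemployment rate = 17.09 / 226.55 = 7.54%.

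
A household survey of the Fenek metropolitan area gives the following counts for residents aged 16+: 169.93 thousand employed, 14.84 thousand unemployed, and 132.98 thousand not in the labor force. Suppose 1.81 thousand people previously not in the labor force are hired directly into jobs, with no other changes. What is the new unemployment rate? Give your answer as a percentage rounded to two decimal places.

New unemployment rate ≈ 7.95%.

Initially, labor force = 169.93 + 14.84 = 184.77 thousand, so u = 14.84/184.77 = 8.03%.
After the change, employed and labor force both rise by 1.81; unemployed unchanged → E = 171.74, U = 14.84, labor force = 186.58 thousand.
New unemployment rate = 14.84 / 186.58 = 7.95%.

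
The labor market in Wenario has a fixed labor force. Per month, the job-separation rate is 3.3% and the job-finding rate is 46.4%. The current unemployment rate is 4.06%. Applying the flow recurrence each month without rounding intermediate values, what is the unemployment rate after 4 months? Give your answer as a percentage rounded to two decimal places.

Unemployment rate after four months ≈ 6.47%.

With a fixed labor force, u_{t+1} = u_t + s·(1−u_t) − f·u_t = u_t·(1−s−f) + s.
Here 1−s−f = 0.503 and s = 0.033.
u_1 = 0.040600 × 0.503 + 0.033 = 0.053422.
u_2 = 0.053422 × 0.503 + 0.033 = 0.059871.
u_3 = 0.059871 × 0.503 + 0.033 = 0.063115.
u_4 = 0.063115 × 0.503 + 0.033 = 0.064747.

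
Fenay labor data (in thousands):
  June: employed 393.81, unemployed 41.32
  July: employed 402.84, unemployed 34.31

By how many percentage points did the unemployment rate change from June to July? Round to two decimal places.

June: labor force = 393.81 + 41.32 = 435.13; u = 41.32/435.13 = 9.50%.
July: labor force = 402.84 + 34.31 = 437.15; u = 34.31/437.15 = 7.85%.
Change = 7.85% − 9.50% = −1.65 pp.

The unemployment rate changed by −1.65 percentage points.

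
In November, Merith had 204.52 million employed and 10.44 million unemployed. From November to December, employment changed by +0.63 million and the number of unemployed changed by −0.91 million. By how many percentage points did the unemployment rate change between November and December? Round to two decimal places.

The unemployment rate changed by −0.42 percentage points.

November: labor force = 204.52 + 10.44 = 214.96; u = 10.44/214.96 = 4.86%.
December: labor force = 205.15 + 9.53 = 214.68; u = 9.53/214.68 = 4.44%.
Change = 4.44% − 4.86% = −0.42 pp.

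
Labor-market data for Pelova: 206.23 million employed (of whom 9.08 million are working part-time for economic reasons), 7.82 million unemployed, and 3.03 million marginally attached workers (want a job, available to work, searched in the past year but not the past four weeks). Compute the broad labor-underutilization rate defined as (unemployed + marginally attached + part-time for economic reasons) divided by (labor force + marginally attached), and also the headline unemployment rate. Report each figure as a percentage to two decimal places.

Labor force = 206.23 + 7.82 = 214.05 million.
Numerator = 7.82 + 3.03 + 9.08 = 19.93 million.
Denominator = 214.05 + 3.03 = 217.08 million.
Broad rate = 19.93 / 217.08 = 9.18%.
Headline unemployment rate = 7.82 / 214.05 = 3.65%.

Broad underutilization rate ≈ 9.18%; headline unemployment rate ≈ 3.65%.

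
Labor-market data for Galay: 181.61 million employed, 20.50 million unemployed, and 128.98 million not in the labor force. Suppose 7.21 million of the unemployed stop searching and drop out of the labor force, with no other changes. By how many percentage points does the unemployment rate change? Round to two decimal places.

The unemployment rate changes by −3.32 percentage points.

Initially, labor force = 181.61 + 20.50 = 202.11 million, so u = 20.50/202.11 = 10.14%.
After the change, unemployed and labor force both fall by 7.21 → E = 181.61, U = 13.29, labor force = 194.90 million.
New unemployment rate = 13.29 / 194.90 = 6.82%.
Change = 6.82% − 10.14% = −3.32 percentage points.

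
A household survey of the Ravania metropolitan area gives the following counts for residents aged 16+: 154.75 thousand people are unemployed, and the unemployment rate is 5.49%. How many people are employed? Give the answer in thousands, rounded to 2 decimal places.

Labor force = U / u = 154.75 / 0.0549 ≈ 2,818.76 thousand.
Employed = labor force − unemployed = 2,818.76 − 154.75 = 2,664.01 thousand.

About 2,664.01 thousand are employed.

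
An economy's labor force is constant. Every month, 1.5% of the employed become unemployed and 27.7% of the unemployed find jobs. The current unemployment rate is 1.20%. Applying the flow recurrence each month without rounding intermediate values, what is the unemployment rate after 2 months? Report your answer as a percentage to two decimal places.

With a fixed labor force, u_{t+1} = u_t + s·(1−u_t) − f·u_t = u_t·(1−s−f) + s.
Here 1−s−f = 0.708 and s = 0.015.
u_1 = 0.012000 × 0.708 + 0.015 = 0.023496.
u_2 = 0.023496 × 0.708 + 0.015 = 0.031635.

Unemployment rate after two months ≈ 3.16%.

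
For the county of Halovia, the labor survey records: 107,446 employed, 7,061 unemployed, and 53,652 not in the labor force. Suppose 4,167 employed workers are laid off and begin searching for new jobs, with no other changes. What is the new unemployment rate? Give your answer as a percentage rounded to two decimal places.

New unemployment rate ≈ 9.81%.

Initially, labor force = 107,446 + 7,061 = 114,507, so u = 7,061/114,507 = 6.17%.
After the change, employed falls and unemployed rises by 4,167; labor force unchanged → E = 103,279, U = 11,228, labor force = 114,507.
New unemployment rate = 11,228 / 114,507 = 9.81%.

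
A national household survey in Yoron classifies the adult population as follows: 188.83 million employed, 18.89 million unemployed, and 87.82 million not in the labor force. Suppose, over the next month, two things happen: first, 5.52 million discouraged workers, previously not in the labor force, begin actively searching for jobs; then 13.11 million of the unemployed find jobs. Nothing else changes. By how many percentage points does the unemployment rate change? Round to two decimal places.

The unemployment rate changes by −3.79 percentage points.

Initially, labor force = 188.83 + 18.89 = 207.72 million, so u = 18.89/207.72 = 9.09%.
After the first change, unemployed and labor force both rise by 5.52 → E = 188.83, U = 24.41, labor force = 213.24 million.
After the second change, unemployed falls and employed rises by 13.11; labor force unchanged → E = 201.94, U = 11.30, labor force = 213.24 million.
New unemployment rate = 11.30 / 213.24 = 5.30%.
Change = 5.30% − 9.09% = −3.79 percentage points.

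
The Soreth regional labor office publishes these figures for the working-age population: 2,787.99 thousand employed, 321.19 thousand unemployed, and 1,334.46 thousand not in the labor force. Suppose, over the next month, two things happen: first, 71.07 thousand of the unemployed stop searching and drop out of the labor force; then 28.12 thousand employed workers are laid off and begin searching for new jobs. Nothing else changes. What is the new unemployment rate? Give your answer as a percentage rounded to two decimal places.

New unemployment rate ≈ 9.16%.

Initially, labor force = 2,787.99 + 321.19 = 3,109.18 thousand, so u = 321.19/3,109.18 = 10.33%.
After the first change, unemployed and labor force both fall by 71.07 → E = 2,787.99, U = 250.12, labor force = 3,038.11 thousand.
After the second change, employed falls and unemployed rises by 28.12; labor force unchanged → E = 2,759.87, U = 278.24, labor force = 3,038.11 thousand.
New unemployment rate = 278.24 / 3,038.11 = 9.16%.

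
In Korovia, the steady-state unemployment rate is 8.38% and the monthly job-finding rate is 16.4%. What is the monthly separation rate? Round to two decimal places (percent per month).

From u* = s/(s+f): s = u·f/(1−u).
s = 0.0838 × 16.4 / (1 − 0.0838) = 1.3743 / 0.9162 ≈ 1.50% per month.

Separation rate ≈ 1.50% per month.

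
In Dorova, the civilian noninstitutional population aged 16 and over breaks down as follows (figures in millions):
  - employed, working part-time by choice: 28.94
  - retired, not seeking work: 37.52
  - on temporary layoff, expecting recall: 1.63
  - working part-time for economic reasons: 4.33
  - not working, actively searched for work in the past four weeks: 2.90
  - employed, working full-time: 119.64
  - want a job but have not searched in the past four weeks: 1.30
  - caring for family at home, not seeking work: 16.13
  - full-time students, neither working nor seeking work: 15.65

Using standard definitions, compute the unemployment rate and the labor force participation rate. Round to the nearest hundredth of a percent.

Employed = 28.94 + 4.33 + 119.64 = 152.91 million (anyone who worked, including part-time for economic reasons, counts as employed).
Unemployed = 1.63 + 2.90 = 4.53 million (jobless and actively searching, or on temporary layoff).
Labor force = 152.91 + 4.53 = 157.44 million.
Not in labor force = 37.52 + 1.30 + 16.13 + 15.65 = 70.60 million (those not working and not actively searching are outside the labor force — including those who want a job but have given up searching).
Civilian working-age population = 157.44 + 70.60 = 228.04 million.
Unemployment rate = 4.53 / 157.44 = 2.88%.
Labor force participation rate = 157.44 / 228.04 = 69.04%.

Unemployment rate ≈ 2.88%; labor force participation rate ≈ 69.04%.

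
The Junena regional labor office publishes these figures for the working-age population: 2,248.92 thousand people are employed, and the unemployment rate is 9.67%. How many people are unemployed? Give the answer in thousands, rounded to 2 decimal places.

Let U be the number unemployed. The labor force is E + U, and U/(E+U) = 0.0967.
So U = 0.0967 × 2,248.92 / (1 − 0.0967) = 217.4706 / 0.9033 ≈ 240.75 thousand.

About 240.75 thousand are unemployed.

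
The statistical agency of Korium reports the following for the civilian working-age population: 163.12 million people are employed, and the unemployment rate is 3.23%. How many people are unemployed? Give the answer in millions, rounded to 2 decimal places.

Let U be the number unemployed. The labor force is E + U, and U/(E+U) = 0.0323.
So U = 0.0323 × 163.12 / (1 − 0.0323) = 5.2688 / 0.9677 ≈ 5.44 million.

About 5.44 million are unemployed.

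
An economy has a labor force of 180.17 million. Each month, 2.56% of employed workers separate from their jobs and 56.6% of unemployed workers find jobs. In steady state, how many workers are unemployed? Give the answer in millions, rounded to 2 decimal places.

About 7.80 million are unemployed in steady state.

Steady-state unemployment rate u* = s/(s+f) = 2.56/(2.56+56.6) = 0.043272.
Unemployed = u* × labor force = 0.043272 × 180.17 ≈ 7.80 million.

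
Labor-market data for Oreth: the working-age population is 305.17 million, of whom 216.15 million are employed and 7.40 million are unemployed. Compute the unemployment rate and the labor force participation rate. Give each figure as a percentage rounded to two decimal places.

Labor force = employed + unemployed = 216.15 + 7.40 = 223.55 million.
Unemployment rate = 7.40 / 223.55 = 3.31%.
Labor force participation rate = 223.55 / 305.17 = 73.25%.

Unemployment rate ≈ 3.31%; labor force participation rate ≈ 73.25%.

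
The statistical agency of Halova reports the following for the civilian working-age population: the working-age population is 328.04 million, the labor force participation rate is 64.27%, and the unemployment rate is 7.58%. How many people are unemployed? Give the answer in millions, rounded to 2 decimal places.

Labor force = 0.6427 × 328.04 = 210.83 million.
Unemployed = 0.0758 × 210.83 ≈ 15.98 million.

About 15.98 million are unemployed.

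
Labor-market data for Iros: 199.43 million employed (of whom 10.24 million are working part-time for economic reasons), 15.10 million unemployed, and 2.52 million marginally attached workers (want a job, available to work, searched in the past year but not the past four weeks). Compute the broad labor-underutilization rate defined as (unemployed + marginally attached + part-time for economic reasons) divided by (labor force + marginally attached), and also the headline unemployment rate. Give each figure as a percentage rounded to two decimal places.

Broad underutilization rate ≈ 12.84%; headline unemployment rate ≈ 7.04%.

Labor force = 199.43 + 15.10 = 214.53 million.
Numerator = 15.10 + 2.52 + 10.24 = 27.86 million.
Denominator = 214.53 + 2.52 = 217.05 million.
Broad rate = 27.86 / 217.05 = 12.84%.
Headline unemployment rate = 15.10 / 214.53 = 7.04%.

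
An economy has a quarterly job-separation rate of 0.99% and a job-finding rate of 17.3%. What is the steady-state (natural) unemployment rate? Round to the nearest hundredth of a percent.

At steady state the flows balance: s·E = f·U, so U/(E+U) = s/(s+f).
u* = 0.99 / (0.99 + 17.3) = 0.99 / 18.29 = 5.41%.

Steady-state unemployment rate ≈ 5.41%.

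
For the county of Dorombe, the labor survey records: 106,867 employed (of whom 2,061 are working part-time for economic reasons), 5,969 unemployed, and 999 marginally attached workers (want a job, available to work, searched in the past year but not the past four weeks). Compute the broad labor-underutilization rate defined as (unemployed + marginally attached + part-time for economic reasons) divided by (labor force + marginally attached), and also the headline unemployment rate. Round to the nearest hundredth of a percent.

Labor force = 106,867 + 5,969 = 112,836.
Numerator = 5,969 + 999 + 2,061 = 9,029.
Denominator = 112,836 + 999 = 113,835.
Broad rate = 9,029 / 113,835 = 7.93%.
Headline unemployment rate = 5,969 / 112,836 = 5.29%.

Broad underutilization rate ≈ 7.93%; headline unemployment rate ≈ 5.29%.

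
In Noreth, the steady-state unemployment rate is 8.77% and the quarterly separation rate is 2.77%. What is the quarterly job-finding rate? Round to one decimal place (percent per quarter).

Job-finding rate ≈ 28.8% per quarter.

From u* = s/(s+f): f = s·(1−u)/u.
f = 2.77 × (1 − 0.0877) / 0.0877 = 2.5271 / 0.0877 ≈ 28.8% per quarter.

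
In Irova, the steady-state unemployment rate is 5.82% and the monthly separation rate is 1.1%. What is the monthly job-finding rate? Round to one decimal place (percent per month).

Job-finding rate ≈ 17.8% per month.

From u* = s/(s+f): f = s·(1−u)/u.
f = 1.1 × (1 − 0.0582) / 0.0582 = 1.0360 / 0.0582 ≈ 17.8% per month.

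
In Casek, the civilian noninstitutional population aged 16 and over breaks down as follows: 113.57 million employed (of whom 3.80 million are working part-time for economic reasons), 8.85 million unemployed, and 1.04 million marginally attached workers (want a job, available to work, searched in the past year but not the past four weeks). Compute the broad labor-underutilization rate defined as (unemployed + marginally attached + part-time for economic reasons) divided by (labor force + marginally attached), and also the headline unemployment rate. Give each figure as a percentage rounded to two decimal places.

Labor force = 113.57 + 8.85 = 122.42 million.
Numerator = 8.85 + 1.04 + 3.80 = 13.69 million.
Denominator = 122.42 + 1.04 = 123.46 million.
Broad rate = 13.69 / 123.46 = 11.09%.
Headline unemployment rate = 8.85 / 122.42 = 7.23%.

Broad underutilization rate ≈ 11.09%; headline unemployment rate ≈ 7.23%.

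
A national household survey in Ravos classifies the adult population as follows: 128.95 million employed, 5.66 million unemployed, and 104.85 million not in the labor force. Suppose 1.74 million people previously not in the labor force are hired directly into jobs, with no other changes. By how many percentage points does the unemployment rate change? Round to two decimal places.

The unemployment rate changes by −0.05 percentage points.

Initially, labor force = 128.95 + 5.66 = 134.61 million, so u = 5.66/134.61 = 4.20%.
After the change, employed and labor force both rise by 1.74; unemployed unchanged → E = 130.69, U = 5.66, labor force = 136.35 million.
New unemployment rate = 5.66 / 136.35 = 4.15%.
Change = 4.15% − 4.20% = −0.05 percentage points.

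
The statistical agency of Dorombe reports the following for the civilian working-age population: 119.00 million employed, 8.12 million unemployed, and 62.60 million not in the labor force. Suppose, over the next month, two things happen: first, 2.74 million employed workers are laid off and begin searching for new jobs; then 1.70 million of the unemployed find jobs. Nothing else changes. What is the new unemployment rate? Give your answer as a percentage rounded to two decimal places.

Initially, labor force = 119.00 + 8.12 = 127.12 million, so u = 8.12/127.12 = 6.39%.
After the first change, employed falls and unemployed rises by 2.74; labor force unchanged → E = 116.26, U = 10.86, labor force = 127.12 million.
After the second change, unemployed falls and employed rises by 1.70; labor force unchanged → E = 117.96, U = 9.16, labor force = 127.12 million.
New unemployment rate = 9.16 / 127.12 = 7.21%.

New unemployment rate ≈ 7.21%.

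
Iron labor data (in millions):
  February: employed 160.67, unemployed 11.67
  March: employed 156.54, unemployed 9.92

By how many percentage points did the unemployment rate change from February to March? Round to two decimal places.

The unemployment rate changed by −0.81 percentage points.

February: labor force = 160.67 + 11.67 = 172.34; u = 11.67/172.34 = 6.77%.
March: labor force = 156.54 + 9.92 = 166.46; u = 9.92/166.46 = 5.96%.
Change = 5.96% − 6.77% = −0.81 pp.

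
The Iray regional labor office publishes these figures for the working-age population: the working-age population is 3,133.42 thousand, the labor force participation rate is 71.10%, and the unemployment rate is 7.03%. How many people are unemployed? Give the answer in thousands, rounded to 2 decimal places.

About 156.62 thousand are unemployed.

Labor force = 0.7110 × 3,133.42 = 2,227.86 thousand.
Unemployed = 0.0703 × 2,227.86 ≈ 156.62 thousand.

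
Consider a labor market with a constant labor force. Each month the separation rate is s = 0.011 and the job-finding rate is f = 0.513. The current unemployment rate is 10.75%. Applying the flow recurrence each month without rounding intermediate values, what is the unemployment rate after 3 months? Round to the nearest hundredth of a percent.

Unemployment rate after three months ≈ 3.03%.

With a fixed labor force, u_{t+1} = u_t + s·(1−u_t) − f·u_t = u_t·(1−s−f) + s.
Here 1−s−f = 0.476 and s = 0.011.
u_1 = 0.107500 × 0.476 + 0.011 = 0.062170.
u_2 = 0.062170 × 0.476 + 0.011 = 0.040593.
u_3 = 0.040593 × 0.476 + 0.011 = 0.030322.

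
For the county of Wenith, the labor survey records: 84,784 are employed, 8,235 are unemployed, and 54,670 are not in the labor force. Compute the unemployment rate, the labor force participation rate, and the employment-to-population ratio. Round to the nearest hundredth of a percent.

Unemployment rate ≈ 8.85%; labor force participation rate ≈ 62.98%; employment-population ratio ≈ 57.41%.

Labor force = employed + unemployed = 84,784 + 8,235 = 93,019.
Working-age population = 93,019 + 54,670 = 147,689.
Unemployment rate = 8,235 / 93,019 = 8.85%.
Labor force participation rate = 93,019 / 147,689 = 62.98%.
Employment-population ratio = 84,784 / 147,689 = 57.41%.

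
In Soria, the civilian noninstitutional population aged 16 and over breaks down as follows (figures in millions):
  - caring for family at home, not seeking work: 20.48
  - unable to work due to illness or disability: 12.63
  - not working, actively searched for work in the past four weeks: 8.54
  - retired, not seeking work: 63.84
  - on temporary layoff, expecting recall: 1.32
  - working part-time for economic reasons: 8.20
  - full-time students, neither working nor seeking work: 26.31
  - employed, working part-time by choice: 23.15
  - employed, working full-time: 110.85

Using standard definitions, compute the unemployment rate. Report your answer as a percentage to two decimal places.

Employed = 8.20 + 23.15 + 110.85 = 142.20 million (anyone who worked, including part-time for economic reasons, counts as employed).
Unemployed = 8.54 + 1.32 = 9.86 million (jobless and actively searching, or on temporary layoff).
Labor force = 142.20 + 9.86 = 152.06 million.
Unemployment rate = 9.86 / 152.06 = 6.48%.

Unemployment rate ≈ 6.48%.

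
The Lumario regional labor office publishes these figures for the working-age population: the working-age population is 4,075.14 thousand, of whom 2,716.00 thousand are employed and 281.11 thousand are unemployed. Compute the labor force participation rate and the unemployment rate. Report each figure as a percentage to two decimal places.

Labor force participation rate ≈ 73.55%; unemployment rate ≈ 9.38%.

Labor force = employed + unemployed = 2,716.00 + 281.11 = 2,997.11 thousand.
Unemployment rate = 281.11 / 2,997.11 = 9.38%.
Labor force participation rate = 2,997.11 / 4,075.14 = 73.55%.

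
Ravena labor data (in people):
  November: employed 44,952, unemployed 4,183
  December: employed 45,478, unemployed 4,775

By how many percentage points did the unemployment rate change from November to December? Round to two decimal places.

The unemployment rate changed by +0.99 percentage points.

November: labor force = 44,952 + 4,183 = 49,135; u = 4,183/49,135 = 8.51%.
December: labor force = 45,478 + 4,775 = 50,253; u = 4,775/50,253 = 9.50%.
Change = 9.50% − 8.51% = +0.99 pp.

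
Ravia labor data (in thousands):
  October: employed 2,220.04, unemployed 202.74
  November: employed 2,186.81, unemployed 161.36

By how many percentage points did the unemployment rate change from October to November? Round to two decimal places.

October: labor force = 2,220.04 + 202.74 = 2,422.78; u = 202.74/2,422.78 = 8.37%.
November: labor force = 2,186.81 + 161.36 = 2,348.17; u = 161.36/2,348.17 = 6.87%.
Change = 6.87% − 8.37% = −1.50 pp.

The unemployment rate changed by −1.50 percentage points.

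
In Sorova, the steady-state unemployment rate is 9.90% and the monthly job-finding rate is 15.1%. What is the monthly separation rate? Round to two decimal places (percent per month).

From u* = s/(s+f): s = u·f/(1−u).
s = 0.0990 × 15.1 / (1 − 0.0990) = 1.4949 / 0.9010 ≈ 1.66% per month.

Separation rate ≈ 1.66% per month.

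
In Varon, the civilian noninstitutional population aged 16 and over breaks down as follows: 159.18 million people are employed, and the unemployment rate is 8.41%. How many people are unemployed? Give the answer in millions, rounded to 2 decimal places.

Let U be the number unemployed. The labor force is E + U, and U/(E+U) = 0.0841.
So U = 0.0841 × 159.18 / (1 − 0.0841) = 13.3870 / 0.9159 ≈ 14.62 million.

About 14.62 million are unemployed.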